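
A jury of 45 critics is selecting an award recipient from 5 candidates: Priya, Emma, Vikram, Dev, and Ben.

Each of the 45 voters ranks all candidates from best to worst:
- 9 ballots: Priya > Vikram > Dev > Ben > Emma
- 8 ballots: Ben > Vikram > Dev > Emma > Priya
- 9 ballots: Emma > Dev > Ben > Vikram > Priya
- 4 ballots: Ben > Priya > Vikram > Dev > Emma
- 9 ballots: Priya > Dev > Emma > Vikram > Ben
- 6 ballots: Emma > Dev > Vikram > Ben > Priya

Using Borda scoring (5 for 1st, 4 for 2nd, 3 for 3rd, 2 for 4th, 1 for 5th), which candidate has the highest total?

Dev

Priya: 9×5 + 8×1 + 9×1 + 4×4 + 9×5 + 6×1 = 129
Emma: 9×1 + 8×2 + 9×5 + 4×1 + 9×3 + 6×5 = 131
Vikram: 9×4 + 8×4 + 9×2 + 4×3 + 9×2 + 6×3 = 134
Dev: 9×3 + 8×3 + 9×4 + 4×2 + 9×4 + 6×4 = 155
Ben: 9×2 + 8×5 + 9×3 + 4×5 + 9×1 + 6×2 = 126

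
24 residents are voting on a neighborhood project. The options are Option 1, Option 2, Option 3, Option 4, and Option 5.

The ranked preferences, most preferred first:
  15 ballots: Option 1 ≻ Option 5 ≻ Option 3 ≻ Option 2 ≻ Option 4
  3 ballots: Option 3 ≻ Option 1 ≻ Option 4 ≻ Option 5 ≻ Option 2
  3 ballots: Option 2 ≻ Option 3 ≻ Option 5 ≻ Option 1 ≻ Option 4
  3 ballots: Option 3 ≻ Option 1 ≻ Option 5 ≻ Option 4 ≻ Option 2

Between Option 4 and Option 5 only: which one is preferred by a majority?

Option 4 is ranked above Option 5 on 3 ballots; Option 5 above Option 4 on 21.

Option 5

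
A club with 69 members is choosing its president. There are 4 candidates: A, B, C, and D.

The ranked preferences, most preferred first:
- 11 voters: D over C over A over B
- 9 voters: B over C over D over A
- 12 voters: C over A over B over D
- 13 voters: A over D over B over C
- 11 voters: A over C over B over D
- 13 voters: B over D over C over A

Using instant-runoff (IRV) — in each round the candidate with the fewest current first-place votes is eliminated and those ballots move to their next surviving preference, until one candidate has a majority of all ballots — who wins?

Round 1: A 24, B 22, C 12, D 11. D eliminated.
Round 2: A 24, B 22, C 23. B eliminated.
Round 3: A 24, C 45. C has a majority (≥35).

C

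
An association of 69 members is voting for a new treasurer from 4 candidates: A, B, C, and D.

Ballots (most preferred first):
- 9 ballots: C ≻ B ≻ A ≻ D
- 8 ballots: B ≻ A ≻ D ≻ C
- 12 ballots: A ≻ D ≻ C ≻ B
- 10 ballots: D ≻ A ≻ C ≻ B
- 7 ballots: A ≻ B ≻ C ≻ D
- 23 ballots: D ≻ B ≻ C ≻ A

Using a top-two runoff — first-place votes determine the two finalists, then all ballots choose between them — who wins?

A

Round 1 first-place votes: A 19, B 8, C 9, D 33. D and A advance.
Runoff: D is ranked above A on 33 ballots, A above D on 36.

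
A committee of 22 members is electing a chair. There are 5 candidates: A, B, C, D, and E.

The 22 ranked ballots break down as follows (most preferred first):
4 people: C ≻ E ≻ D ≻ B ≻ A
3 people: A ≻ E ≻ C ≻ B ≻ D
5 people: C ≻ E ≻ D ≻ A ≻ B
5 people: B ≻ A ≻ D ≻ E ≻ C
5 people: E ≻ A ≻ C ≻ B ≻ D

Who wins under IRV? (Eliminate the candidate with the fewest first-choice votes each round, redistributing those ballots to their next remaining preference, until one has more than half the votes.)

E

Round 1: A 3, B 5, C 9, D 0, E 5. D eliminated.
Round 2: A 3, B 5, C 9, E 5. A eliminated.
Round 3: B 5, C 9, E 8. B eliminated.
Round 4: C 9, E 13. E has a majority (≥12).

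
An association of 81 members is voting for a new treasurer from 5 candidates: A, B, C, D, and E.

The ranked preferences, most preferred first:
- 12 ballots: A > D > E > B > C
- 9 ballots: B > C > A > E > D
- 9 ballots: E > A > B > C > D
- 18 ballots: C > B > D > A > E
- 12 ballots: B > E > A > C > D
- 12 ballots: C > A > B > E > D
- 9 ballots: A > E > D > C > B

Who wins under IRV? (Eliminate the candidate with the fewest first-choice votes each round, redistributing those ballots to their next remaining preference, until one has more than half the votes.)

Round 1: A 21, B 21, C 30, D 0, E 9. D eliminated.
Round 2: A 21, B 21, C 30, E 9. E eliminated.
Round 3: A 30, B 21, C 30. B eliminated.
Round 4: A 42, C 39. A has a majority (≥41).

A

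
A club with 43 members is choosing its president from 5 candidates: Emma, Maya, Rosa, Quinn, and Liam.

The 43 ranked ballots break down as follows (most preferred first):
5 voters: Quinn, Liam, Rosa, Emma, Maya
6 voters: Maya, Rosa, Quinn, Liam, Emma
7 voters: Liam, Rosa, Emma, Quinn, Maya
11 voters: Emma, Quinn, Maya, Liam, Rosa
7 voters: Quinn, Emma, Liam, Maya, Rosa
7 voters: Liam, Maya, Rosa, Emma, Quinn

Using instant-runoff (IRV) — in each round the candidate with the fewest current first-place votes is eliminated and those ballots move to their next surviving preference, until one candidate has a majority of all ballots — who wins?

Round 1: Emma 11, Maya 6, Rosa 0, Quinn 12, Liam 14. Rosa eliminated.
Round 2: Emma 11, Maya 6, Quinn 12, Liam 14. Maya eliminated.
Round 3: Emma 11, Quinn 18, Liam 14. Emma eliminated.
Round 4: Quinn 29, Liam 14. Quinn has a majority (≥22).

Quinn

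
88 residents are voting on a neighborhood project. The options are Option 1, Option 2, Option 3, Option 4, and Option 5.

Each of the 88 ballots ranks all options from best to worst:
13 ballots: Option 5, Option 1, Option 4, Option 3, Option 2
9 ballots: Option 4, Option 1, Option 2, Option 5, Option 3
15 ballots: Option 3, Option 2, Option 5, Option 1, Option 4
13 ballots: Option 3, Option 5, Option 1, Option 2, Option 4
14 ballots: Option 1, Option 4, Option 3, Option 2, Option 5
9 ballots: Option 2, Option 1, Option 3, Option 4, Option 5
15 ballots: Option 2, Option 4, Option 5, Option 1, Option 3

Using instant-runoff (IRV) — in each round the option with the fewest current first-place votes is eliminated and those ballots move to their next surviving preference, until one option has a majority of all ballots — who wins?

Option 1

Round 1: Option 1 14, Option 2 24, Option 3 28, Option 4 9, Option 5 13. Option 4 eliminated.
Round 2: Option 1 23, Option 2 24, Option 3 28, Option 5 13. Option 5 eliminated.
Round 3: Option 1 36, Option 2 24, Option 3 28. Option 2 eliminated.
Round 4: Option 1 60, Option 3 28. Option 1 has a majority (≥45).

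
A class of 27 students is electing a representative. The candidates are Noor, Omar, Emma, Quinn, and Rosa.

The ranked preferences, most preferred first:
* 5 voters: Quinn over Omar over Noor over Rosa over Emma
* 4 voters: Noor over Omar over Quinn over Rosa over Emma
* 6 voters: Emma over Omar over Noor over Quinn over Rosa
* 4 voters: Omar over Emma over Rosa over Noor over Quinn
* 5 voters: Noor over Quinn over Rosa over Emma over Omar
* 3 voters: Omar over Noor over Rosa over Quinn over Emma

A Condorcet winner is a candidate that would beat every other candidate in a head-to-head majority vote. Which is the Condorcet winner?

Omar

Omar vs Noor: 18–9
Omar vs Emma: 16–11
Omar vs Quinn: 17–10
Omar vs Rosa: 22–5
Omar beats every other candidate.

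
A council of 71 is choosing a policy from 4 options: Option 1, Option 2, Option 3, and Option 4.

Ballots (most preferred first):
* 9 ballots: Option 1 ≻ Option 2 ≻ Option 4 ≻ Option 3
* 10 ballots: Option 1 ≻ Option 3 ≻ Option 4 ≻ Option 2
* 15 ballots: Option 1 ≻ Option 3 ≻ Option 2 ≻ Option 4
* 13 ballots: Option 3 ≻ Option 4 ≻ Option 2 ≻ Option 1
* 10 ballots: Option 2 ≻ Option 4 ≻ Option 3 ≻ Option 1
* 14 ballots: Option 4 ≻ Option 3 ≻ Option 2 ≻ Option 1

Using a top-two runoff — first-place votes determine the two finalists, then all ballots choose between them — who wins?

Round 1 first-place votes: Option 1 34, Option 2 10, Option 3 13, Option 4 14. Option 1 and Option 4 advance.
Runoff: Option 1 is ranked above Option 4 on 34 ballots, Option 4 above Option 1 on 37.

Option 4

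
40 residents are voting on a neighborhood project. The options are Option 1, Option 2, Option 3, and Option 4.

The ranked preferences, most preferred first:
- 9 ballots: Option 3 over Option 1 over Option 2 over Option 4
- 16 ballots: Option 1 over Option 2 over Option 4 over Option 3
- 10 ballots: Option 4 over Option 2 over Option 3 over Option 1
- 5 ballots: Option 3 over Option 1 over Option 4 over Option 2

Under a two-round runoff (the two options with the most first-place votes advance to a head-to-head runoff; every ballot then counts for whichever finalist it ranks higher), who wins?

Option 3

Round 1 first-place votes: Option 1 16, Option 2 0, Option 3 14, Option 4 10. Option 1 and Option 3 advance.
Runoff: Option 1 is ranked above Option 3 on 16 ballots, Option 3 above Option 1 on 24.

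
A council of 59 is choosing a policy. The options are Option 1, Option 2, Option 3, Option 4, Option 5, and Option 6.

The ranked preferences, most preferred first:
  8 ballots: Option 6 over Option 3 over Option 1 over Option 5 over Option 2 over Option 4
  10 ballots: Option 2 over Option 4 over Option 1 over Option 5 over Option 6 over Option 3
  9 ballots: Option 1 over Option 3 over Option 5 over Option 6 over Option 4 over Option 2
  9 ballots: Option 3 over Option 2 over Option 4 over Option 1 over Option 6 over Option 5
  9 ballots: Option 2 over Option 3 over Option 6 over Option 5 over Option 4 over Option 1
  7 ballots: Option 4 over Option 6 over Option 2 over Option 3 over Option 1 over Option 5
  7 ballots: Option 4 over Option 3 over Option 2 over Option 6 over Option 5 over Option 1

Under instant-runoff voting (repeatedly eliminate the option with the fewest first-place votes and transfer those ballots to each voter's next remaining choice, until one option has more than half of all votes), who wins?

Option 3

Round 1: Option 1 9, Option 2 19, Option 3 9, Option 4 14, Option 5 0, Option 6 8. Option 5 eliminated.
Round 2: Option 1 9, Option 2 19, Option 3 9, Option 4 14, Option 6 8. Option 6 eliminated.
Round 3: Option 1 9, Option 2 19, Option 3 17, Option 4 14. Option 1 eliminated.
Round 4: Option 2 19, Option 3 26, Option 4 14. Option 4 eliminated.
Round 5: Option 2 26, Option 3 33. Option 3 has a majority (≥30).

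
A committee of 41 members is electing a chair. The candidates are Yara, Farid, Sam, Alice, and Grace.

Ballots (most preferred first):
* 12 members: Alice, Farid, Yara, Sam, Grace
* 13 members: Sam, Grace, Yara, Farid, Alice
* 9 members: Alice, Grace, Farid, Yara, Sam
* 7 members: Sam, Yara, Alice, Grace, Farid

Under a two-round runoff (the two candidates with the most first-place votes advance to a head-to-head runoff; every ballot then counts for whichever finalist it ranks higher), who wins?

Round 1 first-place votes: Yara 0, Farid 0, Sam 20, Alice 21, Grace 0. Alice and Sam advance.
Runoff: Alice is ranked above Sam on 21 ballots, Sam above Alice on 20.

Alice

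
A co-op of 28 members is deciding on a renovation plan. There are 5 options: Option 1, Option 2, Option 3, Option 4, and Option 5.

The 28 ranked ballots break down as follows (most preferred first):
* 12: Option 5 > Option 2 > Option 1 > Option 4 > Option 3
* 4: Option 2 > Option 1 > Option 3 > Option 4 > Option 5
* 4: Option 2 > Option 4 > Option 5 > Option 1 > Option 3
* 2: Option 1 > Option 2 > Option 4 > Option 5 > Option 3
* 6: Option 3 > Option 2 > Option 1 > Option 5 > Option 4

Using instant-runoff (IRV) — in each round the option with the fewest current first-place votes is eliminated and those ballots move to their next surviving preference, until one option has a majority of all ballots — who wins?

Option 2

Round 1: Option 1 2, Option 2 8, Option 3 6, Option 4 0, Option 5 12. Option 4 eliminated.
Round 2: Option 1 2, Option 2 8, Option 3 6, Option 5 12. Option 1 eliminated.
Round 3: Option 2 10, Option 3 6, Option 5 12. Option 3 eliminated.
Round 4: Option 2 16, Option 5 12. Option 2 has a majority (≥15).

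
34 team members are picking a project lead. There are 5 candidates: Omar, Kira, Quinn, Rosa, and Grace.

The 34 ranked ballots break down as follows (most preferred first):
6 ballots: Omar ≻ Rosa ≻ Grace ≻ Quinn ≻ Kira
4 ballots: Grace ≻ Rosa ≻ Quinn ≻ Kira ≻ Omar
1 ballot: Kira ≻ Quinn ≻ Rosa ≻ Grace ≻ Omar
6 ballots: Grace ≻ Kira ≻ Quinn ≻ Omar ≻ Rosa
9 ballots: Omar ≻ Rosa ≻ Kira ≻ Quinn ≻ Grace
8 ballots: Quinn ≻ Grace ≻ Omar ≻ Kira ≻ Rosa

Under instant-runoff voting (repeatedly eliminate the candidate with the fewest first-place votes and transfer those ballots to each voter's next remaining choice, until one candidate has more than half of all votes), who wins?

Grace

Round 1: Omar 15, Kira 1, Quinn 8, Rosa 0, Grace 10. Rosa eliminated.
Round 2: Omar 15, Kira 1, Quinn 8, Grace 10. Kira eliminated.
Round 3: Omar 15, Quinn 9, Grace 10. Quinn eliminated.
Round 4: Omar 15, Grace 19. Grace has a majority (≥18).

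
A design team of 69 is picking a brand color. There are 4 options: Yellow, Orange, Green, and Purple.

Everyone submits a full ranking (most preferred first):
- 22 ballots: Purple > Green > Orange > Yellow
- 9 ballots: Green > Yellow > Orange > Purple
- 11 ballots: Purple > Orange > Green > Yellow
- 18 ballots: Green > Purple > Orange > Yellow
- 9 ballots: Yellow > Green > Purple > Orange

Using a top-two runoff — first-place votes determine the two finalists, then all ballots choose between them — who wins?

Round 1 first-place votes: Yellow 9, Orange 0, Green 27, Purple 33. Purple and Green advance.
Runoff: Purple is ranked above Green on 33 ballots, Green above Purple on 36.

Green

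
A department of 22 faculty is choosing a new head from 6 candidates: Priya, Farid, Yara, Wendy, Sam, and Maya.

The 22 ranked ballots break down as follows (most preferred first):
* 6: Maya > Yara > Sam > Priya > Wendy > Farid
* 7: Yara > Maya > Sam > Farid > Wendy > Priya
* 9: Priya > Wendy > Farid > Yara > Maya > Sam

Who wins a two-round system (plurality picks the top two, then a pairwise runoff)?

Round 1 first-place votes: Priya 9, Farid 0, Yara 7, Wendy 0, Sam 0, Maya 6. Priya and Yara advance.
Runoff: Priya is ranked above Yara on 9 ballots, Yara above Priya on 13.

Yara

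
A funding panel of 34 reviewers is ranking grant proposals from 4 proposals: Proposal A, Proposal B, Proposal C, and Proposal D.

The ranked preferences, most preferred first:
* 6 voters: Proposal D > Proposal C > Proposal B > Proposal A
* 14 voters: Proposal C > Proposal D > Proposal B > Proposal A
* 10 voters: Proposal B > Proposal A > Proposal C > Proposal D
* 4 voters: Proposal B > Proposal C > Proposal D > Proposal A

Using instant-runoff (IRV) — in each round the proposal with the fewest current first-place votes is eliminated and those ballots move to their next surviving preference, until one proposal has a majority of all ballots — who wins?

Proposal C

Round 1: Proposal A 0, Proposal B 14, Proposal C 14, Proposal D 6. Proposal A eliminated.
Round 2: Proposal B 14, Proposal C 14, Proposal D 6. Proposal D eliminated.
Round 3: Proposal B 14, Proposal C 20. Proposal C has a majority (≥18).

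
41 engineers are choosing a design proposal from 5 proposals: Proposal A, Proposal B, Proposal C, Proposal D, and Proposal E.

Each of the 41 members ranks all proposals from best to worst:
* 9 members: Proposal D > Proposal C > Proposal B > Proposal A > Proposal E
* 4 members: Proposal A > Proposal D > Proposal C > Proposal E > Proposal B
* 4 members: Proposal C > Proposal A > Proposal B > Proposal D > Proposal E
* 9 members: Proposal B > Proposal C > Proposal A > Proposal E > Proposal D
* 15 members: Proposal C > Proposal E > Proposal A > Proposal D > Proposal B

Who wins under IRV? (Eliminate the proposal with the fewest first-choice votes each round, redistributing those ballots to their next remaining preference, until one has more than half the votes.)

Proposal C

Round 1: Proposal A 4, Proposal B 9, Proposal C 19, Proposal D 9, Proposal E 0. Proposal E eliminated.
Round 2: Proposal A 4, Proposal B 9, Proposal C 19, Proposal D 9. Proposal A eliminated.
Round 3: Proposal B 9, Proposal C 19, Proposal D 13. Proposal B eliminated.
Round 4: Proposal C 28, Proposal D 13. Proposal C has a majority (≥21).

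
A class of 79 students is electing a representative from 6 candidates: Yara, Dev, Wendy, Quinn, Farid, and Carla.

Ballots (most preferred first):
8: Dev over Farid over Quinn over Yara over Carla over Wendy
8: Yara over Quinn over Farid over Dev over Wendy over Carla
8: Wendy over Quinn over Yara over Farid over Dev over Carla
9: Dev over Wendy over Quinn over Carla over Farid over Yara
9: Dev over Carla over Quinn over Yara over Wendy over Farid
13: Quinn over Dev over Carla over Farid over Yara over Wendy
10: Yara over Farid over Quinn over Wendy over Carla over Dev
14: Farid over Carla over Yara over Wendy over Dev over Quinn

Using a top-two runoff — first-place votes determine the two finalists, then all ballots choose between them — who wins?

Round 1 first-place votes: Yara 18, Dev 26, Wendy 8, Quinn 13, Farid 14, Carla 0. Dev and Yara advance.
Runoff: Dev is ranked above Yara on 39 ballots, Yara above Dev on 40.

Yara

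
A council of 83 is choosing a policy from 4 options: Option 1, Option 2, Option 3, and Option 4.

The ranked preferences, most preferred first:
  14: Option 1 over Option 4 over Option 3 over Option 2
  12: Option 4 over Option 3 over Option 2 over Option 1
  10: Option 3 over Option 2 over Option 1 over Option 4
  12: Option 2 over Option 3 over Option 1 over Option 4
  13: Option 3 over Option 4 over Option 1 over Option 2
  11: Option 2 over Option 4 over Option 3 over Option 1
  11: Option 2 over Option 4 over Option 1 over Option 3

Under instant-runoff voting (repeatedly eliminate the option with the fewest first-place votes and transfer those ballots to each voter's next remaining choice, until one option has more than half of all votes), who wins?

Option 3

Round 1: Option 1 14, Option 2 34, Option 3 23, Option 4 12. Option 4 eliminated.
Round 2: Option 1 14, Option 2 34, Option 3 35. Option 1 eliminated.
Round 3: Option 2 34, Option 3 49. Option 3 has a majority (≥42).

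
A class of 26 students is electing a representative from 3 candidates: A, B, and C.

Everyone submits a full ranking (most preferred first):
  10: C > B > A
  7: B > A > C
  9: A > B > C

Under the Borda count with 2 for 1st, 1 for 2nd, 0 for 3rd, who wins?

B

A: 10×0 + 7×1 + 9×2 = 25
B: 10×1 + 7×2 + 9×1 = 33
C: 10×2 + 7×0 + 9×0 = 20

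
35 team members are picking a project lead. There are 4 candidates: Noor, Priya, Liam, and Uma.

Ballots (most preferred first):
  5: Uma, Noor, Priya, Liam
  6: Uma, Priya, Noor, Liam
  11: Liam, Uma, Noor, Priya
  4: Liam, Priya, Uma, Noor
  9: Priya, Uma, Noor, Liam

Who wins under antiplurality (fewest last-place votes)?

Uma

Last-place votes: Noor 4, Priya 11, Liam 20, Uma 0.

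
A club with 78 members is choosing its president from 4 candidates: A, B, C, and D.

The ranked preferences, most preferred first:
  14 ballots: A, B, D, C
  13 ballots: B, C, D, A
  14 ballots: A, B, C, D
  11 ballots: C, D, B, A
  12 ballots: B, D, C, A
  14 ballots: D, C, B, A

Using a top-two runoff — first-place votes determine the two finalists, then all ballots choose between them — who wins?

Round 1 first-place votes: A 28, B 25, C 11, D 14. A and B advance.
Runoff: A is ranked above B on 28 ballots, B above A on 50.

B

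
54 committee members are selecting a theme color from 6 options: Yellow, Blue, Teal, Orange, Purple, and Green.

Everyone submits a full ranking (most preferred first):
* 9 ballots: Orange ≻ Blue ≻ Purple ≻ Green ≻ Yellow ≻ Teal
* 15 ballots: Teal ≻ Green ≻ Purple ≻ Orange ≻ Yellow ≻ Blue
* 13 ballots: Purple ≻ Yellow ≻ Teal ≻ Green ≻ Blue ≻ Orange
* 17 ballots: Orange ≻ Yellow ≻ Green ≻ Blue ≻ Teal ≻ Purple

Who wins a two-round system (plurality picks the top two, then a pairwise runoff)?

Round 1 first-place votes: Yellow 0, Blue 0, Teal 15, Orange 26, Purple 13, Green 0. Orange and Teal advance.
Runoff: Orange is ranked above Teal on 26 ballots, Teal above Orange on 28.

Teal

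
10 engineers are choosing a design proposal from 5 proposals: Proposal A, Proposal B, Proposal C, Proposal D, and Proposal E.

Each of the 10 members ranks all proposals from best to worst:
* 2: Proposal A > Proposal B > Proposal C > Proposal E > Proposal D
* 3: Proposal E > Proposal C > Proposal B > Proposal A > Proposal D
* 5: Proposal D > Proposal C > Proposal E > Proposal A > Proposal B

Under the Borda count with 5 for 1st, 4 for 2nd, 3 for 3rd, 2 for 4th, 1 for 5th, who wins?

Proposal A: 2×5 + 3×2 + 5×2 = 26
Proposal B: 2×4 + 3×3 + 5×1 = 22
Proposal C: 2×3 + 3×4 + 5×4 = 38
Proposal D: 2×1 + 3×1 + 5×5 = 30
Proposal E: 2×2 + 3×5 + 5×3 = 34

Proposal C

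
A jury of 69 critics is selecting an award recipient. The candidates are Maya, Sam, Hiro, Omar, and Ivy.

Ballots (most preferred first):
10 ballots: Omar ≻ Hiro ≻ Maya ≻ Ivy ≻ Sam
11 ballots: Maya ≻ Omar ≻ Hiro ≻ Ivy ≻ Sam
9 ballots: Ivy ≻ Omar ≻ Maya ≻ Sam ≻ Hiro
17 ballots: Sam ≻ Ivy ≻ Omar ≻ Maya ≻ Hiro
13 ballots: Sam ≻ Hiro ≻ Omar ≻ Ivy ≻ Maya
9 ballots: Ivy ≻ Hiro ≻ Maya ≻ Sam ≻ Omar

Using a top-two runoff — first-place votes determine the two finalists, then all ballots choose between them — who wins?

Ivy

Round 1 first-place votes: Maya 11, Sam 30, Hiro 0, Omar 10, Ivy 18. Sam and Ivy advance.
Runoff: Sam is ranked above Ivy on 30 ballots, Ivy above Sam on 39.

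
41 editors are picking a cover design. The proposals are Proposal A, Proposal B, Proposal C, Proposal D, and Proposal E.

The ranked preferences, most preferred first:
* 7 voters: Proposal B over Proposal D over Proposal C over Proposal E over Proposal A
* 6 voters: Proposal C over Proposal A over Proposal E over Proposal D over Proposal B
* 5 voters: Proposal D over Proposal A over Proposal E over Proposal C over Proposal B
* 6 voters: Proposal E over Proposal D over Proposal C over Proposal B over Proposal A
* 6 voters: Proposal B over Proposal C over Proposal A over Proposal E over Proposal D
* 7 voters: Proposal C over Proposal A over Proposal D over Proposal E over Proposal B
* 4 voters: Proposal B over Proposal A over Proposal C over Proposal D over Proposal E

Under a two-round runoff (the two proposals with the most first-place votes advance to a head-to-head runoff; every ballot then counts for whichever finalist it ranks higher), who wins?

Proposal C

Round 1 first-place votes: Proposal A 0, Proposal B 17, Proposal C 13, Proposal D 5, Proposal E 6. Proposal B and Proposal C advance.
Runoff: Proposal B is ranked above Proposal C on 17 ballots, Proposal C above Proposal B on 24.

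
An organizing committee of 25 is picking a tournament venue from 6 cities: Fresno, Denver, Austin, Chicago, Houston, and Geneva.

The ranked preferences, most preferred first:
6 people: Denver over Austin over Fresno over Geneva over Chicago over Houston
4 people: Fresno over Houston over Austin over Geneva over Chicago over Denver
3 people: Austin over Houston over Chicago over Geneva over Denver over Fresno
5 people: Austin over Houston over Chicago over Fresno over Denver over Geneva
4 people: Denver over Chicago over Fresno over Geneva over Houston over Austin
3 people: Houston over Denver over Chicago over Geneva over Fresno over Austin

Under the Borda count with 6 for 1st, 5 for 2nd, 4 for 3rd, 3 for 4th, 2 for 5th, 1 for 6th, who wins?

Austin

Fresno: 6×4 + 4×6 + 3×1 + 5×3 + 4×4 + 3×2 = 88
Denver: 6×6 + 4×1 + 3×2 + 5×2 + 4×6 + 3×5 = 95
Austin: 6×5 + 4×4 + 3×6 + 5×6 + 4×1 + 3×1 = 101
Chicago: 6×2 + 4×2 + 3×4 + 5×4 + 4×5 + 3×4 = 84
Houston: 6×1 + 4×5 + 3×5 + 5×5 + 4×2 + 3×6 = 92
Geneva: 6×3 + 4×3 + 3×3 + 5×1 + 4×3 + 3×3 = 65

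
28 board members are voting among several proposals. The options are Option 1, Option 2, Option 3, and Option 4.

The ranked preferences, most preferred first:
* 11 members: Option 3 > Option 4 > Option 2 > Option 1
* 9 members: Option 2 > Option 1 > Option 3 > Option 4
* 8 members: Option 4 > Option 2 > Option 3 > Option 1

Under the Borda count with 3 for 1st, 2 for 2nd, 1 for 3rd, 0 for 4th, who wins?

Option 2

Option 1: 11×0 + 9×2 + 8×0 = 18
Option 2: 11×1 + 9×3 + 8×2 = 54
Option 3: 11×3 + 9×1 + 8×1 = 50
Option 4: 11×2 + 9×0 + 8×3 = 46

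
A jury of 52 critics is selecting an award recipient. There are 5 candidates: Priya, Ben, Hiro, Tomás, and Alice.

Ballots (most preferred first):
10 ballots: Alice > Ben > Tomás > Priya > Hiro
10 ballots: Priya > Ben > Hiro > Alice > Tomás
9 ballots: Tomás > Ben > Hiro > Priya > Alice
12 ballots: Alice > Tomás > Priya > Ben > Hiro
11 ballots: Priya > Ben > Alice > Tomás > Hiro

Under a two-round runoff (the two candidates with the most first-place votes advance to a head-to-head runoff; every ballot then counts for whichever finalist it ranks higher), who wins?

Priya

Round 1 first-place votes: Priya 21, Ben 0, Hiro 0, Tomás 9, Alice 22. Alice and Priya advance.
Runoff: Alice is ranked above Priya on 22 ballots, Priya above Alice on 30.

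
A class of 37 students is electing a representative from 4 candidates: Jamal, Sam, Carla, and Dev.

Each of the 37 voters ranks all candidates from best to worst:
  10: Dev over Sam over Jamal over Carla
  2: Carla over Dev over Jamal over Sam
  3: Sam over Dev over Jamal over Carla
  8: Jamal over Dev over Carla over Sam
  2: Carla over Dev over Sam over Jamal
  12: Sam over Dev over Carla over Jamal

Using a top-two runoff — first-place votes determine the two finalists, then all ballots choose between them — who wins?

Dev

Round 1 first-place votes: Jamal 8, Sam 15, Carla 4, Dev 10. Sam and Dev advance.
Runoff: Sam is ranked above Dev on 15 ballots, Dev above Sam on 22.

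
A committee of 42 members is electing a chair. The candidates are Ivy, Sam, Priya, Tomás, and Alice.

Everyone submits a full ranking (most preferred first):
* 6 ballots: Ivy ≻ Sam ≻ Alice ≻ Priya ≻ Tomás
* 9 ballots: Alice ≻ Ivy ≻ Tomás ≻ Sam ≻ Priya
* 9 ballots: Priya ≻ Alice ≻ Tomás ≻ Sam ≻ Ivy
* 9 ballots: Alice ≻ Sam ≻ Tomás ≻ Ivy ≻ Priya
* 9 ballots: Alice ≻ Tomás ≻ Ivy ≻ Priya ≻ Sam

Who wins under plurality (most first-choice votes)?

Alice

First-place votes: Ivy 6, Sam 0, Priya 9, Tomás 0, Alice 27.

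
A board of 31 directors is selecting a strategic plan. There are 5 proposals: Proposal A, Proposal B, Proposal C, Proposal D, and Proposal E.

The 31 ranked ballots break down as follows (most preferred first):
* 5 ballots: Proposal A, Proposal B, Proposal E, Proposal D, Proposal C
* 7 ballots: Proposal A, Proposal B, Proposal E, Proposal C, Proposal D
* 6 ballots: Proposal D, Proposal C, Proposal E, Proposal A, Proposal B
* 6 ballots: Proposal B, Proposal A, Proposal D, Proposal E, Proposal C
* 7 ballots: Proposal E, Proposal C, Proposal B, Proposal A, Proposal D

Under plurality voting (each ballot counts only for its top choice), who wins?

Proposal A

First-place votes: Proposal A 12, Proposal B 6, Proposal C 0, Proposal D 6, Proposal E 7.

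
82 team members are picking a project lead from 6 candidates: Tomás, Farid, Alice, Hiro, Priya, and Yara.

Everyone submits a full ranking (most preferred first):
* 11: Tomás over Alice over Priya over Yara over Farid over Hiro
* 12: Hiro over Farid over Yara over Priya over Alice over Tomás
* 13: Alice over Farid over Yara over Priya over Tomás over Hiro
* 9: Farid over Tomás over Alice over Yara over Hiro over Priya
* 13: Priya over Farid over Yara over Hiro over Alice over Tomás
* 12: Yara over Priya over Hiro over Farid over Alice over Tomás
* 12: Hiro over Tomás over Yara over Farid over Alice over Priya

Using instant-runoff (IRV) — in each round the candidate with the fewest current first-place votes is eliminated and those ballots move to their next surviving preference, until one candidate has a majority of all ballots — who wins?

Priya

Round 1: Tomás 11, Farid 9, Alice 13, Hiro 24, Priya 13, Yara 12. Farid eliminated.
Round 2: Tomás 20, Alice 13, Hiro 24, Priya 13, Yara 12. Yara eliminated.
Round 3: Tomás 20, Alice 13, Hiro 24, Priya 25. Alice eliminated.
Round 4: Tomás 20, Hiro 24, Priya 38. Tomás eliminated.
Round 5: Hiro 33, Priya 49. Priya has a majority (≥42).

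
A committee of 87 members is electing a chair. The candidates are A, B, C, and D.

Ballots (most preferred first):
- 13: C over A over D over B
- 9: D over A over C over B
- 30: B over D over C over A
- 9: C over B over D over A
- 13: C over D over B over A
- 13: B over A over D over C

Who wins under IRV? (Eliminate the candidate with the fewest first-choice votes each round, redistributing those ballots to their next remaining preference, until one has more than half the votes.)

C

Round 1: A 0, B 43, C 35, D 9. A eliminated.
Round 2: B 43, C 35, D 9. D eliminated.
Round 3: B 43, C 44. C has a majority (≥44).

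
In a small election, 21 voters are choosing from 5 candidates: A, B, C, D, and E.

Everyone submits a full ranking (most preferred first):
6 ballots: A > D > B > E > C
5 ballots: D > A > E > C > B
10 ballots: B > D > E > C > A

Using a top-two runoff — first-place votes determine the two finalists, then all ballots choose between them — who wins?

A

Round 1 first-place votes: A 6, B 10, C 0, D 5, E 0. B and A advance.
Runoff: B is ranked above A on 10 ballots, A above B on 11.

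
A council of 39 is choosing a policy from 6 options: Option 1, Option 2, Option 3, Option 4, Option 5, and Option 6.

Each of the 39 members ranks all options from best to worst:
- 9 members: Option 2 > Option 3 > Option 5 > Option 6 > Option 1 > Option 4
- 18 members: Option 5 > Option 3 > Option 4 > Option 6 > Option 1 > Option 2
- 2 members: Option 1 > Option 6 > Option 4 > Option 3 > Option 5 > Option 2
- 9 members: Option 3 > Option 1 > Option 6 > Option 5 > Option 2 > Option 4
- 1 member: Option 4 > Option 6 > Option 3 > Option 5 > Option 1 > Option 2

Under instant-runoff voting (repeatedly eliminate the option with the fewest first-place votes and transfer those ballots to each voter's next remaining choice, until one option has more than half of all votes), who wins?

Round 1: Option 1 2, Option 2 9, Option 3 9, Option 4 1, Option 5 18, Option 6 0. Option 6 eliminated.
Round 2: Option 1 2, Option 2 9, Option 3 9, Option 4 1, Option 5 18. Option 4 eliminated.
Round 3: Option 1 2, Option 2 9, Option 3 10, Option 5 18. Option 1 eliminated.
Round 4: Option 2 9, Option 3 12, Option 5 18. Option 2 eliminated.
Round 5: Option 3 21, Option 5 18. Option 3 has a majority (≥20).

Option 3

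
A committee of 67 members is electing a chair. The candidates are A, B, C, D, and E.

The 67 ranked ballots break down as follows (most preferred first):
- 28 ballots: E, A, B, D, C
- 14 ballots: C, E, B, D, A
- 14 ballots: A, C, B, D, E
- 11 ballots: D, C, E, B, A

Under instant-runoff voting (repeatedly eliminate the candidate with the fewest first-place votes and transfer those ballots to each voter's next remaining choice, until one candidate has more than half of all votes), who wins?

Round 1: A 14, B 0, C 14, D 11, E 28. B eliminated.
Round 2: A 14, C 14, D 11, E 28. D eliminated.
Round 3: A 14, C 25, E 28. A eliminated.
Round 4: C 39, E 28. C has a majority (≥34).

C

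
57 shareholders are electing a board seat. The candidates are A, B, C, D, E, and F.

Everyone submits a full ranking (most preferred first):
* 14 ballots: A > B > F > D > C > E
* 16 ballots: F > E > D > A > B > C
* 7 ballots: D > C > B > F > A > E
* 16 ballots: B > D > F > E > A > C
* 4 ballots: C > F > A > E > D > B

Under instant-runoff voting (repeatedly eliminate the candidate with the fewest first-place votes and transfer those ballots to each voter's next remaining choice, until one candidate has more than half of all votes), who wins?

Round 1: A 14, B 16, C 4, D 7, E 0, F 16. E eliminated.
Round 2: A 14, B 16, C 4, D 7, F 16. C eliminated.
Round 3: A 14, B 16, D 7, F 20. D eliminated.
Round 4: A 14, B 23, F 20. A eliminated.
Round 5: B 37, F 20. B has a majority (≥29).

B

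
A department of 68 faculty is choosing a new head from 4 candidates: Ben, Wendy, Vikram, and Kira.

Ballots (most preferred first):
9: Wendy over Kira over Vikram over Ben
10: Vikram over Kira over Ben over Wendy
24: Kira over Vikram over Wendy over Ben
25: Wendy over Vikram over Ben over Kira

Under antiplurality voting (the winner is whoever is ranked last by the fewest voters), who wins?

Vikram

Last-place votes: Ben 33, Wendy 10, Vikram 0, Kira 25.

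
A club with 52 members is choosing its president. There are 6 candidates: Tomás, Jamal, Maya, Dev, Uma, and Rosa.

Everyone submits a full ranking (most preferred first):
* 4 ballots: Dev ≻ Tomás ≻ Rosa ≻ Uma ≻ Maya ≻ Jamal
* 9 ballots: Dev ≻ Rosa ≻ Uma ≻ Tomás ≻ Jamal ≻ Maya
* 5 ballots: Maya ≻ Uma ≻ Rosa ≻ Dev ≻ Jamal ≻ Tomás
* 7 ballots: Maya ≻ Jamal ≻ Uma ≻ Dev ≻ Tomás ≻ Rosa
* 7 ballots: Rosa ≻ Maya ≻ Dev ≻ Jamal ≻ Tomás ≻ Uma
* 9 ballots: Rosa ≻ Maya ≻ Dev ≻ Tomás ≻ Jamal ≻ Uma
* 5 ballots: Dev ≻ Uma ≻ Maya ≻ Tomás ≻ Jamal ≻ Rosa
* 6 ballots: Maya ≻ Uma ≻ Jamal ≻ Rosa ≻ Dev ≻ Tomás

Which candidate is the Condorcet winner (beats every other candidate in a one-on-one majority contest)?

Rosa vs Tomás: 36–16
Rosa vs Jamal: 34–18
Rosa vs Maya: 29–23
Rosa vs Dev: 27–25
Rosa vs Uma: 29–23
Rosa beats every other candidate.

Rosa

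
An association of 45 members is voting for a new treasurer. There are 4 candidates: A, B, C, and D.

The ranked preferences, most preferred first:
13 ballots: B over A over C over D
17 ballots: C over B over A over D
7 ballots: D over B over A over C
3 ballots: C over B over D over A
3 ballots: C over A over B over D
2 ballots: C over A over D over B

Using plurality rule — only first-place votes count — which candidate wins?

C

First-place votes: A 0, B 13, C 25, D 7.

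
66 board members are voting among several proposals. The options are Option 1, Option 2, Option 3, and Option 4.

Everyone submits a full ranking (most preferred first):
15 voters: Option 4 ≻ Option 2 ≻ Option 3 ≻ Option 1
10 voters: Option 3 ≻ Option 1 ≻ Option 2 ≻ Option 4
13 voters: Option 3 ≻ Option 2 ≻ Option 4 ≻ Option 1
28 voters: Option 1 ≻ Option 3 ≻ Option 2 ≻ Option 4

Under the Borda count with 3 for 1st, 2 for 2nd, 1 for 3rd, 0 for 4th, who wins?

Option 1: 15×0 + 10×2 + 13×0 + 28×3 = 104
Option 2: 15×2 + 10×1 + 13×2 + 28×1 = 94
Option 3: 15×1 + 10×3 + 13×3 + 28×2 = 140
Option 4: 15×3 + 10×0 + 13×1 + 28×0 = 58

Option 3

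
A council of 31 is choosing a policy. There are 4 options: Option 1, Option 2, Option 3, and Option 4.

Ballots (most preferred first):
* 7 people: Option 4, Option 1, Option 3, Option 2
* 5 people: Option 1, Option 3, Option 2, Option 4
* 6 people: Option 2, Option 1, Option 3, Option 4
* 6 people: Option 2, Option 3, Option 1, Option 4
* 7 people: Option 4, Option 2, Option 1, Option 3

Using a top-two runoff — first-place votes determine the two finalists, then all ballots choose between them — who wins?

Option 2

Round 1 first-place votes: Option 1 5, Option 2 12, Option 3 0, Option 4 14. Option 4 and Option 2 advance.
Runoff: Option 4 is ranked above Option 2 on 14 ballots, Option 2 above Option 4 on 17.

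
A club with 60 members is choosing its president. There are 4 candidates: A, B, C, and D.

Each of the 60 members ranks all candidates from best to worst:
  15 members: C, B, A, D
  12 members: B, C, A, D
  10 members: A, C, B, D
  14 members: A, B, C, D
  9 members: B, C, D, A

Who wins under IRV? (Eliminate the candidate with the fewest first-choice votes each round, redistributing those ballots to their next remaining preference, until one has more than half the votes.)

B

Round 1: A 24, B 21, C 15, D 0. D eliminated.
Round 2: A 24, B 21, C 15. C eliminated.
Round 3: A 24, B 36. B has a majority (≥31).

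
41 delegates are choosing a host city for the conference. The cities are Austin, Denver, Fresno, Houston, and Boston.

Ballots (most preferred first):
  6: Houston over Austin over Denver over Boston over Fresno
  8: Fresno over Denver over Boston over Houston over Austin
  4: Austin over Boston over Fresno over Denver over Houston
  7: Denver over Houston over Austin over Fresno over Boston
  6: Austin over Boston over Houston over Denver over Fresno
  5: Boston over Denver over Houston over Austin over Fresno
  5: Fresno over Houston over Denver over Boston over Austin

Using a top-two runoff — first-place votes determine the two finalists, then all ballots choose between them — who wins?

Round 1 first-place votes: Austin 10, Denver 7, Fresno 13, Houston 6, Boston 5. Fresno and Austin advance.
Runoff: Fresno is ranked above Austin on 13 ballots, Austin above Fresno on 28.

Austin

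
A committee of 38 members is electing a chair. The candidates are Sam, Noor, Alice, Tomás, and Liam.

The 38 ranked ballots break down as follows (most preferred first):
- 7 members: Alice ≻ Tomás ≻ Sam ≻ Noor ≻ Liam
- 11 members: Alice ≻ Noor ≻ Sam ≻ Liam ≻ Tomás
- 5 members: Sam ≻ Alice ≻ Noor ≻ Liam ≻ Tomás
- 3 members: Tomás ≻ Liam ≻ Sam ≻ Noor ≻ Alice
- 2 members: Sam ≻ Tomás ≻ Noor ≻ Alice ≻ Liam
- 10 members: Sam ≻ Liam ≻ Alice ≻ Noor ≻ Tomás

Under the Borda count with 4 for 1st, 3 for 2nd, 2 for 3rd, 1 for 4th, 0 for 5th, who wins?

Sam

Sam: 7×2 + 11×2 + 5×4 + 3×2 + 2×4 + 10×4 = 110
Noor: 7×1 + 11×3 + 5×2 + 3×1 + 2×2 + 10×1 = 67
Alice: 7×4 + 11×4 + 5×3 + 3×0 + 2×1 + 10×2 = 109
Tomás: 7×3 + 11×0 + 5×0 + 3×4 + 2×3 + 10×0 = 39
Liam: 7×0 + 11×1 + 5×1 + 3×3 + 2×0 + 10×3 = 55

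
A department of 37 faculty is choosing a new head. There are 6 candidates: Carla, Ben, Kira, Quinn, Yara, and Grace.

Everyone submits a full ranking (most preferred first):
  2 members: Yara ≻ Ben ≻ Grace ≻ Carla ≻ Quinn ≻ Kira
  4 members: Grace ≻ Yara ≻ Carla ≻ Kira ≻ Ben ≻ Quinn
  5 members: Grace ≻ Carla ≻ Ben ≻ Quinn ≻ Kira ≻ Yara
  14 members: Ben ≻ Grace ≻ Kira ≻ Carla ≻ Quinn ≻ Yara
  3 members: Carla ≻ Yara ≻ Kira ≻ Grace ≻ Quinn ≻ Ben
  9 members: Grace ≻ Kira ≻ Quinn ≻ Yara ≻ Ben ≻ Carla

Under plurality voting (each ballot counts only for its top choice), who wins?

First-place votes: Carla 3, Ben 14, Kira 0, Quinn 0, Yara 2, Grace 18.

Grace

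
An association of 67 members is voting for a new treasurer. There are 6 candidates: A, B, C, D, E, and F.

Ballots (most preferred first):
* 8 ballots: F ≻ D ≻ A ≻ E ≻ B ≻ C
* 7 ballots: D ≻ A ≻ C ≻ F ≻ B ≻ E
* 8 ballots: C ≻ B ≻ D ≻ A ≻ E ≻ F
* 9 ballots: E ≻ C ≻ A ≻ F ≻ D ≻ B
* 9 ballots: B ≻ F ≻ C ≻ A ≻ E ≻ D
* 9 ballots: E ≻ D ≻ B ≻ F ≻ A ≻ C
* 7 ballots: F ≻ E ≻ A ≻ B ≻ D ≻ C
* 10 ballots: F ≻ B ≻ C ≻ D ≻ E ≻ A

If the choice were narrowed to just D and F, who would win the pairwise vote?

F

D is ranked above F on 24 ballots; F above D on 43.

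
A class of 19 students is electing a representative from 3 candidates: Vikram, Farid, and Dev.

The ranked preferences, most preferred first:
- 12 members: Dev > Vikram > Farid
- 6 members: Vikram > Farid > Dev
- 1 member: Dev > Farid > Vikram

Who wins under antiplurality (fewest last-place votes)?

Last-place votes: Vikram 1, Farid 12, Dev 6.

Vikram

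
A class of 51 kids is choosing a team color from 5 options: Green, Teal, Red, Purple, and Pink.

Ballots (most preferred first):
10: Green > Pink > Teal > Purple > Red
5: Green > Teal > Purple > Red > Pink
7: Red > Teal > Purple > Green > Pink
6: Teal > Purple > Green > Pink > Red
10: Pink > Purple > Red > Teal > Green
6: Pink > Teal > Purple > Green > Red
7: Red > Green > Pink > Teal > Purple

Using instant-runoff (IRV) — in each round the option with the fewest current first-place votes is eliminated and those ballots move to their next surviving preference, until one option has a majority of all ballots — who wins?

Green

Round 1: Green 15, Teal 6, Red 14, Purple 0, Pink 16. Purple eliminated.
Round 2: Green 15, Teal 6, Red 14, Pink 16. Teal eliminated.
Round 3: Green 21, Red 14, Pink 16. Red eliminated.
Round 4: Green 35, Pink 16. Green has a majority (≥26).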